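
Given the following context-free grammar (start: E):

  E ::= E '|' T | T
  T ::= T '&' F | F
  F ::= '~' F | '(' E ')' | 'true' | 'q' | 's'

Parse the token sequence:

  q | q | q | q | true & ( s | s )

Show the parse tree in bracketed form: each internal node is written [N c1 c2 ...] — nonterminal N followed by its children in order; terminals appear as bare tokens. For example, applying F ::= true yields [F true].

E
E | T
E | T | T
E | T | T | T
E | T | T | T | T
T | T | T | T | T
F | T | T | T | T
q | T | T | T | T
q | F | T | T | T
q | q | T | T | T
q | q | F | T | T
q | q | q | T | T
q | q | q | F | T
q | q | q | q | T
q | q | q | q | T & F
q | q | q | q | F & F
q | q | q | q | true & F
q | q | q | q | true & ( E )
q | q | q | q | true & ( E | T )
q | q | q | q | true & ( T | T )
q | q | q | q | true & ( F | T )
q | q | q | q | true & ( s | T )
q | q | q | q | true & ( s | F )
q | q | q | q | true & ( s | s )

[E [E [E [E [E [T [F q]]] | [T [F q]]] | [T [F q]]] | [T [F q]]] | [T [T [F true]] & [F ( [E [E [T [F s]]] | [T [F s]]] )]]]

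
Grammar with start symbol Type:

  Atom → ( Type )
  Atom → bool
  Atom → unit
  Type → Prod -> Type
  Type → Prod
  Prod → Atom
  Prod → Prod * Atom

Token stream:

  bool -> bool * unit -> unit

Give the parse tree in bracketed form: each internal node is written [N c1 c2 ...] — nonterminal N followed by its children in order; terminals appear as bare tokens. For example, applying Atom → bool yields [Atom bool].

[Type [Prod [Atom bool]] -> [Type [Prod [Prod [Atom bool]] * [Atom unit]] -> [Type [Prod [Atom unit]]]]]

Type
Prod -> Type
Atom -> Type
bool -> Type
bool -> Prod -> Type
bool -> Prod * Atom -> Type
bool -> Atom * Atom -> Type
bool -> bool * Atom -> Type
bool -> bool * unit -> Type
bool -> bool * unit -> Prod
bool -> bool * unit -> Atom
bool -> bool * unit -> unit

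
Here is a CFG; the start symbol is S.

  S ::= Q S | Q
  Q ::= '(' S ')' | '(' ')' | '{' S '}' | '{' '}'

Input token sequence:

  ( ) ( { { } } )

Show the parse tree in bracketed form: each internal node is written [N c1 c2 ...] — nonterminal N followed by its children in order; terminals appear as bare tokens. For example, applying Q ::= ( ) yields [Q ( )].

S
Q S
( ) S
( ) Q
( ) ( S )
( ) ( Q )
( ) ( { S } )
( ) ( { Q } )
( ) ( { { } } )

[S [Q ( )] [S [Q ( [S [Q { [S [Q { }]] }]] )]]]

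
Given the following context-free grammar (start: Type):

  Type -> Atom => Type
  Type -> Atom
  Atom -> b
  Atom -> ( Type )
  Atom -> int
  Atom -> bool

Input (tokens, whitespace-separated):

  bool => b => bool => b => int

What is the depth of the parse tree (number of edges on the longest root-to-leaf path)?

[Type [Atom bool] => [Type [Atom b] => [Type [Atom bool] => [Type [Atom b] => [Type [Atom int]]]]]]

6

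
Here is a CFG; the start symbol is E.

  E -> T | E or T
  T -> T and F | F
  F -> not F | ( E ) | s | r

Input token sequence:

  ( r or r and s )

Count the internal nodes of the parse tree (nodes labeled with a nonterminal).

[E [T [F ( [E [E [T [F r]]] or [T [T [F r]] and [F s]]] )]]]

11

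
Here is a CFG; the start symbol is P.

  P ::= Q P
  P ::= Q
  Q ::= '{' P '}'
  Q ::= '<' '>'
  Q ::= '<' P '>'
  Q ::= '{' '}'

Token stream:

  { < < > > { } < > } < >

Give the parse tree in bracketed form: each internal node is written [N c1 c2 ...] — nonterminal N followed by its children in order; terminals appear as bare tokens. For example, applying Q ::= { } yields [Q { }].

[P [Q { [P [Q < [P [Q < >]] >] [P [Q { }] [P [Q < >]]]] }] [P [Q < >]]]

P
Q P
{ P } P
{ Q P } P
{ < P > P } P
{ < Q > P } P
{ < < > > P } P
{ < < > > Q P } P
{ < < > > { } P } P
{ < < > > { } Q } P
{ < < > > { } < > } P
{ < < > > { } < > } Q
{ < < > > { } < > } < >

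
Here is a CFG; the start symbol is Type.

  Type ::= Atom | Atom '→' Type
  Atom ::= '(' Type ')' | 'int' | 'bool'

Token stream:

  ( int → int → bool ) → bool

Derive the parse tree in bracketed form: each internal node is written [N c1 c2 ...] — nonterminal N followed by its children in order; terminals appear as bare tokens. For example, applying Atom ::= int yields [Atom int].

Type
Atom → Type
( Type ) → Type
( Atom → Type ) → Type
( int → Type ) → Type
( int → Atom → Type ) → Type
( int → int → Type ) → Type
( int → int → Atom ) → Type
( int → int → bool ) → Type
( int → int → bool ) → Atom
( int → int → bool ) → bool

[Type [Atom ( [Type [Atom int] → [Type [Atom int] → [Type [Atom bool]]]] )] → [Type [Atom bool]]]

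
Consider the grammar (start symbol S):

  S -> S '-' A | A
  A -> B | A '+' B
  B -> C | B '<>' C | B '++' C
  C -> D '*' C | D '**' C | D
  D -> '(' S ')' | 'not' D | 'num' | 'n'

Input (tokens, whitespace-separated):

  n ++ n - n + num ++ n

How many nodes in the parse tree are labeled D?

[S [S [A [B [B [C [D n]]] ++ [C [D n]]]]] - [A [A [B [C [D n]]]] + [B [B [C [D num]]] ++ [C [D n]]]]]

5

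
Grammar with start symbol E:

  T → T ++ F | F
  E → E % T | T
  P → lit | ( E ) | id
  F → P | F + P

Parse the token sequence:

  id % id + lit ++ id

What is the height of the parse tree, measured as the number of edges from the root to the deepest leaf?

6

[E [E [T [F [P id]]]] % [T [T [F [F [P id]] + [P lit]]] ++ [F [P id]]]]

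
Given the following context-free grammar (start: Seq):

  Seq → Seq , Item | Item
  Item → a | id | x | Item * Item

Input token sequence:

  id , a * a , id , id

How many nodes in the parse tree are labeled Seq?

[Seq [Seq [Seq [Seq [Item id]] , [Item [Item a] * [Item a]]] , [Item id]] , [Item id]]

4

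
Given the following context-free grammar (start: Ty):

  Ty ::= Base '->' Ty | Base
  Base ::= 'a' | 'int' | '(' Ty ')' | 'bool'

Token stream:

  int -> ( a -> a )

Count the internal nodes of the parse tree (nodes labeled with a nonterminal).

[Ty [Base int] -> [Ty [Base ( [Ty [Base a] -> [Ty [Base a]]] )]]]

8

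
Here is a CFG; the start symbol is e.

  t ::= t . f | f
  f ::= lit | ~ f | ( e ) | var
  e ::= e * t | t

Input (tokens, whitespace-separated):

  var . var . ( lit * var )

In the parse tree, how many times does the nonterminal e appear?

3

[e [t [t [t [f var]] . [f var]] . [f ( [e [e [t [f lit]]] * [t [f var]]] )]]]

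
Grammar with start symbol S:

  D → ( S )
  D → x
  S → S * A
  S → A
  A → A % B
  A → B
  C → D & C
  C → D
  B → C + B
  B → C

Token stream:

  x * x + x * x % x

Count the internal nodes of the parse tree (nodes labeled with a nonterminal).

[S [S [S [A [B [C [D x]]]]] * [A [B [C [D x]] + [B [C [D x]]]]]] * [A [A [B [C [D x]]]] % [B [C [D x]]]]]

22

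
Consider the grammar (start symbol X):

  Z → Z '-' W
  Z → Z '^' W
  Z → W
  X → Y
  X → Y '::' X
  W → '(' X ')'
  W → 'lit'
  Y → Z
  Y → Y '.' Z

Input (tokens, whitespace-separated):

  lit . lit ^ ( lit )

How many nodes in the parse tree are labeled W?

[X [Y [Y [Z [W lit]]] . [Z [Z [W lit]] ^ [W ( [X [Y [Z [W lit]]]] )]]]]

4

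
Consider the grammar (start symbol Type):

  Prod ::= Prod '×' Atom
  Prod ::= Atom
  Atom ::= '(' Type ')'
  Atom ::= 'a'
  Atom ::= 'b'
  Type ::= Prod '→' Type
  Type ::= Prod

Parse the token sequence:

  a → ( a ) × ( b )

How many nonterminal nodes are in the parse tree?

14

[Type [Prod [Atom a]] → [Type [Prod [Prod [Atom ( [Type [Prod [Atom a]]] )]] × [Atom ( [Type [Prod [Atom b]]] )]]]]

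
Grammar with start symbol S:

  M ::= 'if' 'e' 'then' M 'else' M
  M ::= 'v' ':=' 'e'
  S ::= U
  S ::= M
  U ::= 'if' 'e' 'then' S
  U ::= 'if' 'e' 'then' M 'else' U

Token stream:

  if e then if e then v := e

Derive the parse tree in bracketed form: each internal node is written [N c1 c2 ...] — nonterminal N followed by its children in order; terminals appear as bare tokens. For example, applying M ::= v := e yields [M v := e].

S
U
if e then S
if e then U
if e then if e then S
if e then if e then M
if e then if e then v := e

[S [U if e then [S [U if e then [S [M v := e]]]]]]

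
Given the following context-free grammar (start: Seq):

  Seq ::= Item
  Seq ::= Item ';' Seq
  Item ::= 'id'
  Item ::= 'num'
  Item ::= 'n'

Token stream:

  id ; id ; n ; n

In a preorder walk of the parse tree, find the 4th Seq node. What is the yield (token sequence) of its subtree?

n

[Seq [Item id] ; [Seq [Item id] ; [Seq [Item n] ; [Seq [Item n]]]]]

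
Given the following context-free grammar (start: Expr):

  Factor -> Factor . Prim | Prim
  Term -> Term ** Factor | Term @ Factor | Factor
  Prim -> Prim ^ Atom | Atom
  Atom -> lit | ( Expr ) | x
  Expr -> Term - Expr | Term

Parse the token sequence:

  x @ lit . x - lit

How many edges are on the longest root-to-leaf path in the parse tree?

6

[Expr [Term [Term [Factor [Prim [Atom x]]]] @ [Factor [Factor [Prim [Atom lit]]] . [Prim [Atom x]]]] - [Expr [Term [Factor [Prim [Atom lit]]]]]]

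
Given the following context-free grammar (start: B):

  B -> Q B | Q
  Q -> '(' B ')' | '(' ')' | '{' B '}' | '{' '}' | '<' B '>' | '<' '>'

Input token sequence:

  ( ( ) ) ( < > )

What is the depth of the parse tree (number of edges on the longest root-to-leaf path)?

[B [Q ( [B [Q ( )]] )] [B [Q ( [B [Q < >]] )]]]

5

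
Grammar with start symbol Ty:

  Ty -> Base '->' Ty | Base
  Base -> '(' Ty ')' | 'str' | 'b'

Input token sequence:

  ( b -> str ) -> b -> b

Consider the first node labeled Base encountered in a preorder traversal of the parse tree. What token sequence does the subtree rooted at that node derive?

[Ty [Base ( [Ty [Base b] -> [Ty [Base str]]] )] -> [Ty [Base b] -> [Ty [Base b]]]]

( b -> str )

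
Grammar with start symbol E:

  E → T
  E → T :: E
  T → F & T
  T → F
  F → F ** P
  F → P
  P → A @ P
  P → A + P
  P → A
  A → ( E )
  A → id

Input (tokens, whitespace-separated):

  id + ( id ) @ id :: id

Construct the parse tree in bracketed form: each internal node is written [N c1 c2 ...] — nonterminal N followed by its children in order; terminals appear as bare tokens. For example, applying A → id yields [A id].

[E [T [F [P [A id] + [P [A ( [E [T [F [P [A id]]]]] )] @ [P [A id]]]]]] :: [E [T [F [P [A id]]]]]]

E
T :: E
F :: E
P :: E
A + P :: E
id + P :: E
id + A @ P :: E
id + ( E ) @ P :: E
id + ( T ) @ P :: E
id + ( F ) @ P :: E
id + ( P ) @ P :: E
id + ( A ) @ P :: E
id + ( id ) @ P :: E
id + ( id ) @ A :: E
id + ( id ) @ id :: E
id + ( id ) @ id :: T
id + ( id ) @ id :: F
id + ( id ) @ id :: P
id + ( id ) @ id :: A
id + ( id ) @ id :: id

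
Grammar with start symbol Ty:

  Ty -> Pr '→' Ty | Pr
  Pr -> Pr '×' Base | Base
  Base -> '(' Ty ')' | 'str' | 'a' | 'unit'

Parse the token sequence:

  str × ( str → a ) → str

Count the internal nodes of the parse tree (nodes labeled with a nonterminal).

[Ty [Pr [Pr [Base str]] × [Base ( [Ty [Pr [Base str]] → [Ty [Pr [Base a]]]] )]] → [Ty [Pr [Base str]]]]

14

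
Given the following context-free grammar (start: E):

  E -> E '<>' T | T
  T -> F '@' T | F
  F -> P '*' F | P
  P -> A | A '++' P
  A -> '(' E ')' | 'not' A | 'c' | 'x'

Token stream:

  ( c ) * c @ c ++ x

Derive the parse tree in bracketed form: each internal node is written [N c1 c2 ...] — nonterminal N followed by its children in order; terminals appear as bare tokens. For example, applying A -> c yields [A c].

E
T
F @ T
P * F @ T
A * F @ T
( E ) * F @ T
( T ) * F @ T
( F ) * F @ T
( P ) * F @ T
( A ) * F @ T
( c ) * F @ T
( c ) * P @ T
( c ) * A @ T
( c ) * c @ T
( c ) * c @ F
( c ) * c @ P
( c ) * c @ A ++ P
( c ) * c @ c ++ P
( c ) * c @ c ++ A
( c ) * c @ c ++ x

[E [T [F [P [A ( [E [T [F [P [A c]]]]] )]] * [F [P [A c]]]] @ [T [F [P [A c] ++ [P [A x]]]]]]]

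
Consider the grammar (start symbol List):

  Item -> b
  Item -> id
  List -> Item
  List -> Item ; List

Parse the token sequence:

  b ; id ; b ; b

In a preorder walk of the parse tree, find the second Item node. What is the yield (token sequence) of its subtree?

id

[List [Item b] ; [List [Item id] ; [List [Item b] ; [List [Item b]]]]]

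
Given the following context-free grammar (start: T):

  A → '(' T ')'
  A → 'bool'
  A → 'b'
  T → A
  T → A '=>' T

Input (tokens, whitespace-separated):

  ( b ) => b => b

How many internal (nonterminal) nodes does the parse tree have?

8

[T [A ( [T [A b]] )] => [T [A b] => [T [A b]]]]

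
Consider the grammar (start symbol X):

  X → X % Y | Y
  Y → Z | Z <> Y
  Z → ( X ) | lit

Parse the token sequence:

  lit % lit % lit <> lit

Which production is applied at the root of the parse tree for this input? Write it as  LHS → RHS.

X → X % Y

[X [X [X [Y [Z lit]]] % [Y [Z lit]]] % [Y [Z lit] <> [Y [Z lit]]]]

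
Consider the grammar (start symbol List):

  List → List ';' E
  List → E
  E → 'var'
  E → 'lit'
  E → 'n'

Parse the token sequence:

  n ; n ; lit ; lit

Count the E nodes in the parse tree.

4

[List [List [List [List [E n]] ; [E n]] ; [E lit]] ; [E lit]]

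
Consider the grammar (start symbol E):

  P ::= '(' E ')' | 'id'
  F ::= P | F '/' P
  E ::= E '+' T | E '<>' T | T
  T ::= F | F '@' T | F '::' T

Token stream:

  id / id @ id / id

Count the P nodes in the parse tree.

[E [T [F [F [P id]] / [P id]] @ [T [F [F [P id]] / [P id]]]]]

4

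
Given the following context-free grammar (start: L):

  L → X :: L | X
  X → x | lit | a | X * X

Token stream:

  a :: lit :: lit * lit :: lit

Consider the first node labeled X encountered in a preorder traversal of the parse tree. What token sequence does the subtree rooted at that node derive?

a

[L [X a] :: [L [X lit] :: [L [X [X lit] * [X lit]] :: [L [X lit]]]]]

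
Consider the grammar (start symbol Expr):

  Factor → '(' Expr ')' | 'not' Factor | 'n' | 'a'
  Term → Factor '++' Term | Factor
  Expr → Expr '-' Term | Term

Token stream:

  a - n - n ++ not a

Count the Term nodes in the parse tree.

4

[Expr [Expr [Expr [Term [Factor a]]] - [Term [Factor n]]] - [Term [Factor n] ++ [Term [Factor not [Factor a]]]]]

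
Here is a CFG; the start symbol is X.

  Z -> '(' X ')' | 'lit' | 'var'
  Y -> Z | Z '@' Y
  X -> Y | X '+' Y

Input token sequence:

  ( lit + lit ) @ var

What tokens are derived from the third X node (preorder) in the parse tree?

lit

[X [Y [Z ( [X [X [Y [Z lit]]] + [Y [Z lit]]] )] @ [Y [Z var]]]]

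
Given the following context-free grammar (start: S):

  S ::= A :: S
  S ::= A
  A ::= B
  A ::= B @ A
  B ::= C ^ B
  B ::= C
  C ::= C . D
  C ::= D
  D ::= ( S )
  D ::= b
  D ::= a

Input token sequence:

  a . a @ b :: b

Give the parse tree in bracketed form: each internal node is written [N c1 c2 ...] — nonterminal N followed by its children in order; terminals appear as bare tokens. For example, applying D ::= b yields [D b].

S
A :: S
B @ A :: S
C @ A :: S
C . D @ A :: S
D . D @ A :: S
a . D @ A :: S
a . a @ A :: S
a . a @ B :: S
a . a @ C :: S
a . a @ D :: S
a . a @ b :: S
a . a @ b :: A
a . a @ b :: B
a . a @ b :: C
a . a @ b :: D
a . a @ b :: b

[S [A [B [C [C [D a]] . [D a]]] @ [A [B [C [D b]]]]] :: [S [A [B [C [D b]]]]]]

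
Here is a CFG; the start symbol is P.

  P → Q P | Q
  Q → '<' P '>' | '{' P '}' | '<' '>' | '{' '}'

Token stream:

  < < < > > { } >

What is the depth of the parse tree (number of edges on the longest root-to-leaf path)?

[P [Q < [P [Q < [P [Q < >]] >] [P [Q { }]]] >]]

6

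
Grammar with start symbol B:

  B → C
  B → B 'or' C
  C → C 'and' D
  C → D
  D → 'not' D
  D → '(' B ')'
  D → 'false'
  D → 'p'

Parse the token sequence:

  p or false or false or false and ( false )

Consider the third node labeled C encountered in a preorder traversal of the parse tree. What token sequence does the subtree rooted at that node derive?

[B [B [B [B [C [D p]]] or [C [D false]]] or [C [D false]]] or [C [C [D false]] and [D ( [B [C [D false]]] )]]]

false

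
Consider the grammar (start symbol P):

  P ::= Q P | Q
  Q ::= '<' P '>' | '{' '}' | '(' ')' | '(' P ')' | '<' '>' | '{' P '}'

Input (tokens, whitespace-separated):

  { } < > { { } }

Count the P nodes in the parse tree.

4

[P [Q { }] [P [Q < >] [P [Q { [P [Q { }]] }]]]]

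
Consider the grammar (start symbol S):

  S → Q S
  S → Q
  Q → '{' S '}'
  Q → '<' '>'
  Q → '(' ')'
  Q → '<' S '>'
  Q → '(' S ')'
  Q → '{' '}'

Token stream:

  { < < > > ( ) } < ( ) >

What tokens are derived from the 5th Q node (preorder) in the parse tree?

< ( ) >

[S [Q { [S [Q < [S [Q < >]] >] [S [Q ( )]]] }] [S [Q < [S [Q ( )]] >]]]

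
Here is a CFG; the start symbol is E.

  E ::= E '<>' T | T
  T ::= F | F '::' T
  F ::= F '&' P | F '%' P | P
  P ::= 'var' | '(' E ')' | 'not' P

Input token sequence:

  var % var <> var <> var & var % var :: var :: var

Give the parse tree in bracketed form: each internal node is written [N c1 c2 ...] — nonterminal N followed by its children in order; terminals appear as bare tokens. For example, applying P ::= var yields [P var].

[E [E [E [T [F [F [P var]] % [P var]]]] <> [T [F [P var]]]] <> [T [F [F [F [P var]] & [P var]] % [P var]] :: [T [F [P var]] :: [T [F [P var]]]]]]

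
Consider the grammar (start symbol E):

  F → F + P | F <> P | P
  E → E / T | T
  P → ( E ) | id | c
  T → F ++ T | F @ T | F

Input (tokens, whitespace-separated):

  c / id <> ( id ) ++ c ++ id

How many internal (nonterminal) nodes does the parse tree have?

[E [E [T [F [P c]]]] / [T [F [F [P id]] <> [P ( [E [T [F [P id]]]] )]] ++ [T [F [P c]] ++ [T [F [P id]]]]]]

20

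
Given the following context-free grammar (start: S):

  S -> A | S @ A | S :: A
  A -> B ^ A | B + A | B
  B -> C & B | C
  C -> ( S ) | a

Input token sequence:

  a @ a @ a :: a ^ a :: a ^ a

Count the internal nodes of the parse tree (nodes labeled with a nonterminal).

[S [S [S [S [S [A [B [C a]]]] @ [A [B [C a]]]] @ [A [B [C a]]]] :: [A [B [C a]] ^ [A [B [C a]]]]] :: [A [B [C a]] ^ [A [B [C a]]]]]

26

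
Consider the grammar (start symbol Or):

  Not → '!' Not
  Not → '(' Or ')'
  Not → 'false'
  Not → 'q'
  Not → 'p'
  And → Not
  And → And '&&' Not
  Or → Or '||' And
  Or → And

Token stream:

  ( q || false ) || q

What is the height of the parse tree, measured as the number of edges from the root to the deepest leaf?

[Or [Or [And [Not ( [Or [Or [And [Not q]]] || [And [Not false]]] )]]] || [And [Not q]]]

8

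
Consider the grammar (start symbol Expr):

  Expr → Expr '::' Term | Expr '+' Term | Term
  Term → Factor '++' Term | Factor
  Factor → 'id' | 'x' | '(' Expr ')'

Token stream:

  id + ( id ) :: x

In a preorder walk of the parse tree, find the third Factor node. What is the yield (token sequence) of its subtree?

[Expr [Expr [Expr [Term [Factor id]]] + [Term [Factor ( [Expr [Term [Factor id]]] )]]] :: [Term [Factor x]]]

id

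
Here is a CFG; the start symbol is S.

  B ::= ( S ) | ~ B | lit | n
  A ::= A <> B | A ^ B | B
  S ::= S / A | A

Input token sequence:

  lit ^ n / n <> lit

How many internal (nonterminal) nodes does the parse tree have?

10

[S [S [A [A [B lit]] ^ [B n]]] / [A [A [B n]] <> [B lit]]]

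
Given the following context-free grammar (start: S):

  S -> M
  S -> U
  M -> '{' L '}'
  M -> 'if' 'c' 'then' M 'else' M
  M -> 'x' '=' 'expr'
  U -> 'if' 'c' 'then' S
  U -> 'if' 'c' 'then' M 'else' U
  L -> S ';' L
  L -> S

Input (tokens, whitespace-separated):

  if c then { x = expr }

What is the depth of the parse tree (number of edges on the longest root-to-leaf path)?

7

[S [U if c then [S [M { [L [S [M x = expr]]] }]]]]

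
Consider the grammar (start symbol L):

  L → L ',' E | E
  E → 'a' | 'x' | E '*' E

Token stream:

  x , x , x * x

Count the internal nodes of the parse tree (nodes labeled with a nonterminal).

[L [L [L [E x]] , [E x]] , [E [E x] * [E x]]]

8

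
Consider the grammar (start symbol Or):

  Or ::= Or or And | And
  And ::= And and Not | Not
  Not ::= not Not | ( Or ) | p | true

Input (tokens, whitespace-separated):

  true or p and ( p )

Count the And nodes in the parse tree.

4

[Or [Or [And [Not true]]] or [And [And [Not p]] and [Not ( [Or [And [Not p]]] )]]]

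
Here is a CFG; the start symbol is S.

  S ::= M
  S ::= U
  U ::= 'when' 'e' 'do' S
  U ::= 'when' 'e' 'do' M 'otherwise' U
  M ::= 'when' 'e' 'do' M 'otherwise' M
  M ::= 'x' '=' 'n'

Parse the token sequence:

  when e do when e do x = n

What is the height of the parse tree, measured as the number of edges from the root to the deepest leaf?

[S [U when e do [S [U when e do [S [M x = n]]]]]]

6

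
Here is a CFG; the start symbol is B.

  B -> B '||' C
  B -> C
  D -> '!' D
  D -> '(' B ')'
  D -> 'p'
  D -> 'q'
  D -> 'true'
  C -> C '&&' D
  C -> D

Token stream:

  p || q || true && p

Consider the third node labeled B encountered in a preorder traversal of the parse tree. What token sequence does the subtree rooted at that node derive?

[B [B [B [C [D p]]] || [C [D q]]] || [C [C [D true]] && [D p]]]

p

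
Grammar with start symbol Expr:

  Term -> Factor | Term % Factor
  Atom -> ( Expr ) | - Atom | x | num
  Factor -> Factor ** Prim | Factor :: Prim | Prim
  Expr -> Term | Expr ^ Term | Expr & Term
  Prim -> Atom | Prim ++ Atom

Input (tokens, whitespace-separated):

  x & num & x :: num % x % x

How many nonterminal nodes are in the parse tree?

[Expr [Expr [Expr [Term [Factor [Prim [Atom x]]]]] & [Term [Factor [Prim [Atom num]]]]] & [Term [Term [Term [Factor [Factor [Prim [Atom x]]] :: [Prim [Atom num]]]] % [Factor [Prim [Atom x]]]] % [Factor [Prim [Atom x]]]]]

26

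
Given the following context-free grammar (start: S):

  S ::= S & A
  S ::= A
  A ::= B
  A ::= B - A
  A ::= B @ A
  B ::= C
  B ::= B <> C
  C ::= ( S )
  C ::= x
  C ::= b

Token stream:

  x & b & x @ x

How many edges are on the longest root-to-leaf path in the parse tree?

6

[S [S [S [A [B [C x]]]] & [A [B [C b]]]] & [A [B [C x]] @ [A [B [C x]]]]]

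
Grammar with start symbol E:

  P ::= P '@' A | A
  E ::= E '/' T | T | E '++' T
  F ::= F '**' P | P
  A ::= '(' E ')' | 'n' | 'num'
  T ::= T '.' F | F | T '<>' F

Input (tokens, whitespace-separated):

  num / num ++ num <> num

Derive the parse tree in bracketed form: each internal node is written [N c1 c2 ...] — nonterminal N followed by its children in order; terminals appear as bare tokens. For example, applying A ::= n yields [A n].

[E [E [E [T [F [P [A num]]]]] / [T [F [P [A num]]]]] ++ [T [T [F [P [A num]]]] <> [F [P [A num]]]]]

E
E ++ T
E / T ++ T
T / T ++ T
F / T ++ T
P / T ++ T
A / T ++ T
num / T ++ T
num / F ++ T
num / P ++ T
num / A ++ T
num / num ++ T
num / num ++ T <> F
num / num ++ F <> F
num / num ++ P <> F
num / num ++ A <> F
num / num ++ num <> F
num / num ++ num <> P
num / num ++ num <> A
num / num ++ num <> num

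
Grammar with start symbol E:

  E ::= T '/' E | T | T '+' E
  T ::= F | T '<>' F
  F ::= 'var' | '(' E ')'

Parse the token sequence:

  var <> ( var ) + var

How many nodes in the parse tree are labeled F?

[E [T [T [F var]] <> [F ( [E [T [F var]]] )]] + [E [T [F var]]]]

4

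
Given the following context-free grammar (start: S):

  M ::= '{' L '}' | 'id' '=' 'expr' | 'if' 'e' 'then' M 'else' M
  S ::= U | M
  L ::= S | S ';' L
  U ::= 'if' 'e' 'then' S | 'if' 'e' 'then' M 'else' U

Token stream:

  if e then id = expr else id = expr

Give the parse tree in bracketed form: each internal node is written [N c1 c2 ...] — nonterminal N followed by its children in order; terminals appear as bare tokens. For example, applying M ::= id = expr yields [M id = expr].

S
M
if e then M else M
if e then id = expr else M
if e then id = expr else id = expr

[S [M if e then [M id = expr] else [M id = expr]]]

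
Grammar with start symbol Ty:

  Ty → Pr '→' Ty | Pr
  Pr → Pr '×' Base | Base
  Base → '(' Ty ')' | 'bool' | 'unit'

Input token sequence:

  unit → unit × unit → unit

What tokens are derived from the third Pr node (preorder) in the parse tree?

[Ty [Pr [Base unit]] → [Ty [Pr [Pr [Base unit]] × [Base unit]] → [Ty [Pr [Base unit]]]]]

unit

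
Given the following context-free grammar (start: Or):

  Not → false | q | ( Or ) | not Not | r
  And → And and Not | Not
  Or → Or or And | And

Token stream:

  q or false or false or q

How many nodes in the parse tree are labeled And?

4

[Or [Or [Or [Or [And [Not q]]] or [And [Not false]]] or [And [Not false]]] or [And [Not q]]]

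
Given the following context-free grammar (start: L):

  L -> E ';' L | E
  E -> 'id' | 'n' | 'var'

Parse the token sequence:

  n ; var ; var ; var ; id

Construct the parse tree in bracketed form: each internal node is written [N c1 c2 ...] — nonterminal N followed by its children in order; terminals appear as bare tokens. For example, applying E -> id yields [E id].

L
E ; L
n ; L
n ; E ; L
n ; var ; L
n ; var ; E ; L
n ; var ; var ; L
n ; var ; var ; E ; L
n ; var ; var ; var ; L
n ; var ; var ; var ; E
n ; var ; var ; var ; id

[L [E n] ; [L [E var] ; [L [E var] ; [L [E var] ; [L [E id]]]]]]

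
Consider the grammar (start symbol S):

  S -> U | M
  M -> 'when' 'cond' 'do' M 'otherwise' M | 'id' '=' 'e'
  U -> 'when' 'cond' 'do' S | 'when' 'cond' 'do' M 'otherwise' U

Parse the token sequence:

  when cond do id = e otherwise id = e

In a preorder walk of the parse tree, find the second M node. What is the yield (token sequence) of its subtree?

id = e

[S [M when cond do [M id = e] otherwise [M id = e]]]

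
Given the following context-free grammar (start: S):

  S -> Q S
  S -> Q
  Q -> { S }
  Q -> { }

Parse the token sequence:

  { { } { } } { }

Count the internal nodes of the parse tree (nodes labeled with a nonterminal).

8

[S [Q { [S [Q { }] [S [Q { }]]] }] [S [Q { }]]]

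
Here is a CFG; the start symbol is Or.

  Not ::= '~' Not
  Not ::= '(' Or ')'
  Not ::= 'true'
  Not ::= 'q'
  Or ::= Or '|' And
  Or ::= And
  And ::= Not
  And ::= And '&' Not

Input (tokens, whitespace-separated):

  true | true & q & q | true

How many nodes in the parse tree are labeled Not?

[Or [Or [Or [And [Not true]]] | [And [And [And [Not true]] & [Not q]] & [Not q]]] | [And [Not true]]]

5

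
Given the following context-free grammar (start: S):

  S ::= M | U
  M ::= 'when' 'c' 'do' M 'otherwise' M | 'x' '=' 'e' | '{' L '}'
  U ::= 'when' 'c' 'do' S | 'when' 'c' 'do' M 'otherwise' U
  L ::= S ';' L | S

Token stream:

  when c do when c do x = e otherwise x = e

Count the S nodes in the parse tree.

[S [U when c do [S [M when c do [M x = e] otherwise [M x = e]]]]]

2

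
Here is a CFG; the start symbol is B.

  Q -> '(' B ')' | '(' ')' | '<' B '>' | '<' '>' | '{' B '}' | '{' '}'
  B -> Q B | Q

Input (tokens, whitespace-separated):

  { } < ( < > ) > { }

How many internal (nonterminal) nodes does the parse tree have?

10

[B [Q { }] [B [Q < [B [Q ( [B [Q < >]] )]] >] [B [Q { }]]]]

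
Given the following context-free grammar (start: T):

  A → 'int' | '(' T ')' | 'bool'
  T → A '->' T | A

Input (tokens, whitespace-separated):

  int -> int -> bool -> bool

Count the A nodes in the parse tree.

4

[T [A int] -> [T [A int] -> [T [A bool] -> [T [A bool]]]]]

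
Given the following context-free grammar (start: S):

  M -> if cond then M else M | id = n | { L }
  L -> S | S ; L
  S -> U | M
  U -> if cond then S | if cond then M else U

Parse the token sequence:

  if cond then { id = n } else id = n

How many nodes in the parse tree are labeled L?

[S [M if cond then [M { [L [S [M id = n]]] }] else [M id = n]]]

1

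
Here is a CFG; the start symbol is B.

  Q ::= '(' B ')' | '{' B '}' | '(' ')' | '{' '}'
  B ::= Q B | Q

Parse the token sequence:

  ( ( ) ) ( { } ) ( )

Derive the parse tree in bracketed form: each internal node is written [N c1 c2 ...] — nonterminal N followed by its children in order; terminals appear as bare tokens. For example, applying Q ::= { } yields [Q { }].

[B [Q ( [B [Q ( )]] )] [B [Q ( [B [Q { }]] )] [B [Q ( )]]]]

B
Q B
( B ) B
( Q ) B
( ( ) ) B
( ( ) ) Q B
( ( ) ) ( B ) B
( ( ) ) ( Q ) B
( ( ) ) ( { } ) B
( ( ) ) ( { } ) Q
( ( ) ) ( { } ) ( )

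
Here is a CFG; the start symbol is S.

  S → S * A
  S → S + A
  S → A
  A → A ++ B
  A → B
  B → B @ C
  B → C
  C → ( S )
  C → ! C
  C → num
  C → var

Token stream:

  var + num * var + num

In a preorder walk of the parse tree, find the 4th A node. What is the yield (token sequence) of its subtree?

num

[S [S [S [S [A [B [C var]]]] + [A [B [C num]]]] * [A [B [C var]]]] + [A [B [C num]]]]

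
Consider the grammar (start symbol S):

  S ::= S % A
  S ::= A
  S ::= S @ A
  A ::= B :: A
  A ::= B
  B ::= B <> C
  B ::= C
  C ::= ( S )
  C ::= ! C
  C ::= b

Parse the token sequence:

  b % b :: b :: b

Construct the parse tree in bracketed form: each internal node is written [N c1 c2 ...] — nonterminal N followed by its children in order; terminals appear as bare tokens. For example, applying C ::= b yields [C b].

S
S % A
A % A
B % A
C % A
b % A
b % B :: A
b % C :: A
b % b :: A
b % b :: B :: A
b % b :: C :: A
b % b :: b :: A
b % b :: b :: B
b % b :: b :: C
b % b :: b :: b

[S [S [A [B [C b]]]] % [A [B [C b]] :: [A [B [C b]] :: [A [B [C b]]]]]]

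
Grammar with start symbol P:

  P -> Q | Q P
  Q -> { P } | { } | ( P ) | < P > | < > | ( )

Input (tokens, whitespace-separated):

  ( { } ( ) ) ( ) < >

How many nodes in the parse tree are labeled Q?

5

[P [Q ( [P [Q { }] [P [Q ( )]]] )] [P [Q ( )] [P [Q < >]]]]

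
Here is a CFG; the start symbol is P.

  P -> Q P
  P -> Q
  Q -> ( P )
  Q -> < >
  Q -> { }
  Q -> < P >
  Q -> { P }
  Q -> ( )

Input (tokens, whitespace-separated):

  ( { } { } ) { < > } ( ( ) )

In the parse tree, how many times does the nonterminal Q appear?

7

[P [Q ( [P [Q { }] [P [Q { }]]] )] [P [Q { [P [Q < >]] }] [P [Q ( [P [Q ( )]] )]]]]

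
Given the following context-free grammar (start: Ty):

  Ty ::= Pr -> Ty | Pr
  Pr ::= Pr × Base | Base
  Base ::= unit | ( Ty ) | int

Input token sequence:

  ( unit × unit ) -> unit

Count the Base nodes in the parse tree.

[Ty [Pr [Base ( [Ty [Pr [Pr [Base unit]] × [Base unit]]] )]] -> [Ty [Pr [Base unit]]]]

4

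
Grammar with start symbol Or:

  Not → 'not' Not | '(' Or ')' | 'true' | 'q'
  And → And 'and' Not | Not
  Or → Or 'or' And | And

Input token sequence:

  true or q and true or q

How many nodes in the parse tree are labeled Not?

[Or [Or [Or [And [Not true]]] or [And [And [Not q]] and [Not true]]] or [And [Not q]]]

4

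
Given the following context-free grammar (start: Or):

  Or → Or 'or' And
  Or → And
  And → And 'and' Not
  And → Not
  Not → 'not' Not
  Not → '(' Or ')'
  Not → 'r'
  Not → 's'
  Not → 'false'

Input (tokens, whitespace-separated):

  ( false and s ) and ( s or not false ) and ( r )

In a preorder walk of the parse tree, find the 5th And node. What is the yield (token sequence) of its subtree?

[Or [And [And [And [Not ( [Or [And [And [Not false]] and [Not s]]] )]] and [Not ( [Or [Or [And [Not s]]] or [And [Not not [Not false]]]] )]] and [Not ( [Or [And [Not r]]] )]]]

false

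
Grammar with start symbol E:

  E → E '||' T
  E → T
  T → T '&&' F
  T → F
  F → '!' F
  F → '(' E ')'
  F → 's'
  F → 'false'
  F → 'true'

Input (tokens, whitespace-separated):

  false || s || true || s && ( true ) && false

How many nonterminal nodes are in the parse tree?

19

[E [E [E [E [T [F false]]] || [T [F s]]] || [T [F true]]] || [T [T [T [F s]] && [F ( [E [T [F true]]] )]] && [F false]]]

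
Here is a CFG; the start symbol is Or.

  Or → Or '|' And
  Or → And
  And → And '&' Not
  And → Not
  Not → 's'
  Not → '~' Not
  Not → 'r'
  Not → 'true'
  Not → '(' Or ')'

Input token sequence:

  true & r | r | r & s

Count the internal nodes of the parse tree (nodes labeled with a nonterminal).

[Or [Or [Or [And [And [Not true]] & [Not r]]] | [And [Not r]]] | [And [And [Not r]] & [Not s]]]

13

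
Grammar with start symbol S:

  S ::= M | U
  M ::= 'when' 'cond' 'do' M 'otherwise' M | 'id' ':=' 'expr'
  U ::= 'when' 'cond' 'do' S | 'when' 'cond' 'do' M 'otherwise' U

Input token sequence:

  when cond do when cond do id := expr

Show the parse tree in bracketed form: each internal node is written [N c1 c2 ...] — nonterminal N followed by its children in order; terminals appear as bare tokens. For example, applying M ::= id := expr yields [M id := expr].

S
U
when cond do S
when cond do U
when cond do when cond do S
when cond do when cond do M
when cond do when cond do id := expr

[S [U when cond do [S [U when cond do [S [M id := expr]]]]]]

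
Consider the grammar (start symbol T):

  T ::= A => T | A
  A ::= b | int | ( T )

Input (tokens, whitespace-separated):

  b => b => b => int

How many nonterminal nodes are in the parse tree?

[T [A b] => [T [A b] => [T [A b] => [T [A int]]]]]

8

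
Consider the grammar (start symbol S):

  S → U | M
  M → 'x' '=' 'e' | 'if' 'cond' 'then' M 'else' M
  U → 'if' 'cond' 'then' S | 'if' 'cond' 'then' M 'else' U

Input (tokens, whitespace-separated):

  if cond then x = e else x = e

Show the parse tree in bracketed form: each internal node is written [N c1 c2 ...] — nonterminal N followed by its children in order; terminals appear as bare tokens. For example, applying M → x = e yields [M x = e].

S
M
if cond then M else M
if cond then x = e else M
if cond then x = e else x = e

[S [M if cond then [M x = e] else [M x = e]]]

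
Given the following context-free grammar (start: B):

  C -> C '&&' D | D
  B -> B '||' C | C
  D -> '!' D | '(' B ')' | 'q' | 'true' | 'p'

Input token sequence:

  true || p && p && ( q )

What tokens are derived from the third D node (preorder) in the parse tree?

p

[B [B [C [D true]]] || [C [C [C [D p]] && [D p]] && [D ( [B [C [D q]]] )]]]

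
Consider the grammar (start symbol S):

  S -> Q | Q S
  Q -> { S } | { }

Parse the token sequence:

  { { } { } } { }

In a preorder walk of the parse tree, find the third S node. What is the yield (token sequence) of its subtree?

{ }

[S [Q { [S [Q { }] [S [Q { }]]] }] [S [Q { }]]]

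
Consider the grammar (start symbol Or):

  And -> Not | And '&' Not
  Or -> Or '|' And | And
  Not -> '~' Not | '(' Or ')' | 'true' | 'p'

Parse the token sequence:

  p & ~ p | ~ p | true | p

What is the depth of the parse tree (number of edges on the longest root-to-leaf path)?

[Or [Or [Or [Or [And [And [Not p]] & [Not ~ [Not p]]]] | [And [Not ~ [Not p]]]] | [And [Not true]]] | [And [Not p]]]

7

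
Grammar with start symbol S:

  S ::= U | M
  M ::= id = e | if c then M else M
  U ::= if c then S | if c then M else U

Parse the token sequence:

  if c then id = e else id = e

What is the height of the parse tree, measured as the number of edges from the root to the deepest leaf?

[S [M if c then [M id = e] else [M id = e]]]

3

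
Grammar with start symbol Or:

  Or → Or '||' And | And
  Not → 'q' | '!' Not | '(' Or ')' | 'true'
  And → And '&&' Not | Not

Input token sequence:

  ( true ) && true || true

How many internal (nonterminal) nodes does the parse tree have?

11

[Or [Or [And [And [Not ( [Or [And [Not true]]] )]] && [Not true]]] || [And [Not true]]]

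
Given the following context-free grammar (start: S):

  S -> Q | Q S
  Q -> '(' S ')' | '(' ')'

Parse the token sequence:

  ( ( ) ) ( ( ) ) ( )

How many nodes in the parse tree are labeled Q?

5

[S [Q ( [S [Q ( )]] )] [S [Q ( [S [Q ( )]] )] [S [Q ( )]]]]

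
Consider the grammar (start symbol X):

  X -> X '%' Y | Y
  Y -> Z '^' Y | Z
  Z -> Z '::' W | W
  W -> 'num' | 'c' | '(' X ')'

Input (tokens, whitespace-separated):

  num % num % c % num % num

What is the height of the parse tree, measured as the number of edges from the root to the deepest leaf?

8

[X [X [X [X [X [Y [Z [W num]]]] % [Y [Z [W num]]]] % [Y [Z [W c]]]] % [Y [Z [W num]]]] % [Y [Z [W num]]]]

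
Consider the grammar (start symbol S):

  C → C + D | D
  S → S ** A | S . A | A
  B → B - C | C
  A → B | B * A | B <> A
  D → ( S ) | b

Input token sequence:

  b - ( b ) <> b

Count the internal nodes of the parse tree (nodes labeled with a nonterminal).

[S [A [B [B [C [D b]]] - [C [D ( [S [A [B [C [D b]]]]] )]]] <> [A [B [C [D b]]]]]]

17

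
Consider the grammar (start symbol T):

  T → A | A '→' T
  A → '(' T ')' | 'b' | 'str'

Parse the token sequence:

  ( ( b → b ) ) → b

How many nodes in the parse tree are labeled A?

5

[T [A ( [T [A ( [T [A b] → [T [A b]]] )]] )] → [T [A b]]]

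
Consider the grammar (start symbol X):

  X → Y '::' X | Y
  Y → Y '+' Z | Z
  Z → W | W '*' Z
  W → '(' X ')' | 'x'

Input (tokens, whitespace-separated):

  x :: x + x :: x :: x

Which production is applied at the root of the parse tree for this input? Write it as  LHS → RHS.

[X [Y [Z [W x]]] :: [X [Y [Y [Z [W x]]] + [Z [W x]]] :: [X [Y [Z [W x]]] :: [X [Y [Z [W x]]]]]]]

X → Y '::' X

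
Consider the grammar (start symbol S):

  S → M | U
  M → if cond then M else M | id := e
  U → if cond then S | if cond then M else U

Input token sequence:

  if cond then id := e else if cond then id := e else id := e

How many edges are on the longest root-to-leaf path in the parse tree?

4

[S [M if cond then [M id := e] else [M if cond then [M id := e] else [M id := e]]]]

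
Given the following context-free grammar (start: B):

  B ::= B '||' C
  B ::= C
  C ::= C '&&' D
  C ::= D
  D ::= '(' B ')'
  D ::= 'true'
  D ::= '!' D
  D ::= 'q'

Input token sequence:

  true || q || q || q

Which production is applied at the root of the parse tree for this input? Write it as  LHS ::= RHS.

B ::= B '||' C

[B [B [B [B [C [D true]]] || [C [D q]]] || [C [D q]]] || [C [D q]]]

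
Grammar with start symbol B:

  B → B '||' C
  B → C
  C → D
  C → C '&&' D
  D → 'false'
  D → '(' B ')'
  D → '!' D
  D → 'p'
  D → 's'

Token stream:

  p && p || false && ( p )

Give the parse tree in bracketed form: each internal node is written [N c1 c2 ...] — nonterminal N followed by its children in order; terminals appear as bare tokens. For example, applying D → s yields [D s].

[B [B [C [C [D p]] && [D p]]] || [C [C [D false]] && [D ( [B [C [D p]]] )]]]

B
B || C
C || C
C && D || C
D && D || C
p && D || C
p && p || C
p && p || C && D
p && p || D && D
p && p || false && D
p && p || false && ( B )
p && p || false && ( C )
p && p || false && ( D )
p && p || false && ( p )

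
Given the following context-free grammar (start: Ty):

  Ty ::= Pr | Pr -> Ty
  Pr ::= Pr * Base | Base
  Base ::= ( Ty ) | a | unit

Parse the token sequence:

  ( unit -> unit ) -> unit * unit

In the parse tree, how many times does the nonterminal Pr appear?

[Ty [Pr [Base ( [Ty [Pr [Base unit]] -> [Ty [Pr [Base unit]]]] )]] -> [Ty [Pr [Pr [Base unit]] * [Base unit]]]]

5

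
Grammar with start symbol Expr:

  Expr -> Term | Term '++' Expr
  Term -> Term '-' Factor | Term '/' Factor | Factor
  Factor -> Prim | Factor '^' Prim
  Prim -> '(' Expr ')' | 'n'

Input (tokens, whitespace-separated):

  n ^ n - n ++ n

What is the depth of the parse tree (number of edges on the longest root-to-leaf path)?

6

[Expr [Term [Term [Factor [Factor [Prim n]] ^ [Prim n]]] - [Factor [Prim n]]] ++ [Expr [Term [Factor [Prim n]]]]]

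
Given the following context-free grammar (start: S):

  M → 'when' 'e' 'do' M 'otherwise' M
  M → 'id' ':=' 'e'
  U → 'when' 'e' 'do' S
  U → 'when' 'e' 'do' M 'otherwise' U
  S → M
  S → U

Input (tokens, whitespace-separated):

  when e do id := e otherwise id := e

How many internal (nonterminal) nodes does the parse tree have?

[S [M when e do [M id := e] otherwise [M id := e]]]

4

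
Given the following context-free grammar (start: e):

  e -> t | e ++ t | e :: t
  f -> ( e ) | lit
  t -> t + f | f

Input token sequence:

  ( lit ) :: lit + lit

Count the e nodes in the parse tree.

3

[e [e [t [f ( [e [t [f lit]]] )]]] :: [t [t [f lit]] + [f lit]]]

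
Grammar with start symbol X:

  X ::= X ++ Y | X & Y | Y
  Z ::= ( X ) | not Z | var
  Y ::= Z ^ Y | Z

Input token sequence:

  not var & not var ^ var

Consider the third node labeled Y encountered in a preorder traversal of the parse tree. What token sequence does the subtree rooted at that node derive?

var

[X [X [Y [Z not [Z var]]]] & [Y [Z not [Z var]] ^ [Y [Z var]]]]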